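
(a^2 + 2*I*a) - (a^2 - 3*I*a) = 5*I*a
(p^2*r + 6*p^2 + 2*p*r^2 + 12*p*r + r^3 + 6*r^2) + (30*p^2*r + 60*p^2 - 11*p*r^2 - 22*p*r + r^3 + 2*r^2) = 31*p^2*r + 66*p^2 - 9*p*r^2 - 10*p*r + 2*r^3 + 8*r^2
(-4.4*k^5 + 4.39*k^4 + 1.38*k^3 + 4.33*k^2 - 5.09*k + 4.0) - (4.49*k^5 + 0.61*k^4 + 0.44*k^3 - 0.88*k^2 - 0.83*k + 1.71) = -8.89*k^5 + 3.78*k^4 + 0.94*k^3 + 5.21*k^2 - 4.26*k + 2.29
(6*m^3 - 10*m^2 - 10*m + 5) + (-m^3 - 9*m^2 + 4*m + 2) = 5*m^3 - 19*m^2 - 6*m + 7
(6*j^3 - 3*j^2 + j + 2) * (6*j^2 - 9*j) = 36*j^5 - 72*j^4 + 33*j^3 + 3*j^2 - 18*j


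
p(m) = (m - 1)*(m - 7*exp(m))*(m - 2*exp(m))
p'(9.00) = 15620582309.46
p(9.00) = 7348666393.00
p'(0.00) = -5.00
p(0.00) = -14.00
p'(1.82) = 1184.63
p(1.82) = 357.11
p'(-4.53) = 69.15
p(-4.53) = -115.92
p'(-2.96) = 29.71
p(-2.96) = -40.31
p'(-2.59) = 22.71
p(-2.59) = -30.64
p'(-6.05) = 121.28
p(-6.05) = -258.95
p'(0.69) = 18.21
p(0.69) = -13.56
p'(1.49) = 441.20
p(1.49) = 106.99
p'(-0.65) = -0.44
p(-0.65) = -12.03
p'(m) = (1 - 7*exp(m))*(m - 1)*(m - 2*exp(m)) + (1 - 2*exp(m))*(m - 1)*(m - 7*exp(m)) + (m - 7*exp(m))*(m - 2*exp(m))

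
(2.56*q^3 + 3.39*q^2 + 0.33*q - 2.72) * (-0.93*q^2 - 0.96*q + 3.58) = -2.3808*q^5 - 5.6103*q^4 + 5.6035*q^3 + 14.349*q^2 + 3.7926*q - 9.7376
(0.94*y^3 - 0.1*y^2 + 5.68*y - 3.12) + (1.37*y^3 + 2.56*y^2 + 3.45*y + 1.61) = 2.31*y^3 + 2.46*y^2 + 9.13*y - 1.51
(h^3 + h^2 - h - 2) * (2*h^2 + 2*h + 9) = 2*h^5 + 4*h^4 + 9*h^3 + 3*h^2 - 13*h - 18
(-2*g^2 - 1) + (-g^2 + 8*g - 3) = -3*g^2 + 8*g - 4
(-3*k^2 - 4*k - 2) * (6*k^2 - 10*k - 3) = -18*k^4 + 6*k^3 + 37*k^2 + 32*k + 6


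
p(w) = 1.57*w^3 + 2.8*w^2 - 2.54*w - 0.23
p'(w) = 4.71*w^2 + 5.6*w - 2.54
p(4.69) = 211.41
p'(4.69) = 127.33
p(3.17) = 69.87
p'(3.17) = 62.54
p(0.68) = -0.17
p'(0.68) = 3.45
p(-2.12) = 2.78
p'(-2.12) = 6.76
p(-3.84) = -38.09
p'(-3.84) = 45.41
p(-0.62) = 2.05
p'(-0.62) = -4.20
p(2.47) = 34.24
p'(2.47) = 40.03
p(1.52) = 7.89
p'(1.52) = 16.85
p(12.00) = 3085.45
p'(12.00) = 742.90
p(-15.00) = -4630.88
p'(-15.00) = 973.21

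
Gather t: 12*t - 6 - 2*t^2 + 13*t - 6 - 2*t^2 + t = -4*t^2 + 26*t - 12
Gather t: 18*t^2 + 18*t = 18*t^2 + 18*t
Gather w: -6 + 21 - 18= -3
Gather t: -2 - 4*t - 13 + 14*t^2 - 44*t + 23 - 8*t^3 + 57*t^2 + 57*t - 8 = -8*t^3 + 71*t^2 + 9*t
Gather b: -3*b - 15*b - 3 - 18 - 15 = -18*b - 36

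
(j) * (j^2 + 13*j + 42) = j^3 + 13*j^2 + 42*j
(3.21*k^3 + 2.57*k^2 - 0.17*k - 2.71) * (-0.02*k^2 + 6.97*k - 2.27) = -0.0642*k^5 + 22.3223*k^4 + 10.6296*k^3 - 6.9646*k^2 - 18.5028*k + 6.1517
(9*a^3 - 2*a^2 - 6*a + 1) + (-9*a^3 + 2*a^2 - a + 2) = 3 - 7*a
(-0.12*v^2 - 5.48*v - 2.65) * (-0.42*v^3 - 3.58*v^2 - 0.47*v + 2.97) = 0.0504*v^5 + 2.7312*v^4 + 20.7878*v^3 + 11.7062*v^2 - 15.0301*v - 7.8705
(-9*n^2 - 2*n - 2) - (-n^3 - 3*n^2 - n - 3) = n^3 - 6*n^2 - n + 1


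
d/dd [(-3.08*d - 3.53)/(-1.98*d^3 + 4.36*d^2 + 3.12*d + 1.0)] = (-12.1968*d^3 - 7.5394*d^2 + 30.7816*d + 7.9336)/(3.9204*d^6 - 17.2656*d^5 + 6.6544*d^4 + 23.2464*d^3 + 18.4544*d^2 + 6.24*d + 1.0)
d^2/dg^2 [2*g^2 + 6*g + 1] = 4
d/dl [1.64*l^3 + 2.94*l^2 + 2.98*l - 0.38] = 4.92*l^2 + 5.88*l + 2.98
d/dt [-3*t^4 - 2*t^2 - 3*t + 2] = -12*t^3 - 4*t - 3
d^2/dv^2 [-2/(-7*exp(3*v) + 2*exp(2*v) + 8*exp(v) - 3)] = 2*((-63*exp(2*v) + 8*exp(v) + 8)*(7*exp(3*v) - 2*exp(2*v) - 8*exp(v) + 3) + 2*(-21*exp(2*v) + 4*exp(v) + 8)^2*exp(v))*exp(v)/(7*exp(3*v) - 2*exp(2*v) - 8*exp(v) + 3)^3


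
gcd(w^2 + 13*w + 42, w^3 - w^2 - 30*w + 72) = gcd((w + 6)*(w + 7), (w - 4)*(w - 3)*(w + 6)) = w + 6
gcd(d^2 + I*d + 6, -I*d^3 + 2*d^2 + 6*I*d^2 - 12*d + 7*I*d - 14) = 1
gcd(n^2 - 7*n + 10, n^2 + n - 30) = n - 5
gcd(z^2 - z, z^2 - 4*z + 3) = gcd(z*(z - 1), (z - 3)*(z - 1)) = z - 1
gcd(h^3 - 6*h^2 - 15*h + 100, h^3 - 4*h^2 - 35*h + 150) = h^2 - 10*h + 25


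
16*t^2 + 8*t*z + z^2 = (4*t + z)^2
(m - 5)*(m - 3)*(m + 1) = m^3 - 7*m^2 + 7*m + 15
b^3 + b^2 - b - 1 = (b - 1)*(b + 1)^2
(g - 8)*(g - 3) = g^2 - 11*g + 24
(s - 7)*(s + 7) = s^2 - 49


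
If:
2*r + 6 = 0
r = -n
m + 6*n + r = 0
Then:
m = -15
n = 3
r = -3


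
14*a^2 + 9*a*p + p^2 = (2*a + p)*(7*a + p)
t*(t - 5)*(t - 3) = t^3 - 8*t^2 + 15*t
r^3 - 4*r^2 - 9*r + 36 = (r - 4)*(r - 3)*(r + 3)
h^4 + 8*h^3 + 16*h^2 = h^2*(h + 4)^2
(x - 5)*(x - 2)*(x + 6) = x^3 - x^2 - 32*x + 60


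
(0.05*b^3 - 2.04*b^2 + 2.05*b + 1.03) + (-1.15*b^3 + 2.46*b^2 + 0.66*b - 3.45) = -1.1*b^3 + 0.42*b^2 + 2.71*b - 2.42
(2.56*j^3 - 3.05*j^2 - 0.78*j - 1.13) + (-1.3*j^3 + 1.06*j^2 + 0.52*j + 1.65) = 1.26*j^3 - 1.99*j^2 - 0.26*j + 0.52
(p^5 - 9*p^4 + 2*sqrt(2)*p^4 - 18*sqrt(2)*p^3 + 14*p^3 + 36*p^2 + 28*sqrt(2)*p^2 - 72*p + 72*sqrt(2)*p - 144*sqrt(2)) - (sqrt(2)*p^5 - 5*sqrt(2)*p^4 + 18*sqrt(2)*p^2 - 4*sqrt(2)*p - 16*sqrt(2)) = -sqrt(2)*p^5 + p^5 - 9*p^4 + 7*sqrt(2)*p^4 - 18*sqrt(2)*p^3 + 14*p^3 + 10*sqrt(2)*p^2 + 36*p^2 - 72*p + 76*sqrt(2)*p - 128*sqrt(2)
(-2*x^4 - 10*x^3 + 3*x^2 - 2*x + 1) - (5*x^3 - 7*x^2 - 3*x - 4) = -2*x^4 - 15*x^3 + 10*x^2 + x + 5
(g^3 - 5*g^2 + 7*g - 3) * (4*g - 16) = 4*g^4 - 36*g^3 + 108*g^2 - 124*g + 48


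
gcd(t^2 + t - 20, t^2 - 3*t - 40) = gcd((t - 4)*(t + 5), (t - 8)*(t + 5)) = t + 5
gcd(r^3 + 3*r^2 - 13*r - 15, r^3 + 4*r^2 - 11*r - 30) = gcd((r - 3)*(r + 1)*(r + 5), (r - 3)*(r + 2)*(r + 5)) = r^2 + 2*r - 15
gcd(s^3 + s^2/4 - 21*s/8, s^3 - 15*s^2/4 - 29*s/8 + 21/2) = s^2 + s/4 - 21/8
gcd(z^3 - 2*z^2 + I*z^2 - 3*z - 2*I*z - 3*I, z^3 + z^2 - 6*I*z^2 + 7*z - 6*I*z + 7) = z^2 + z*(1 + I) + I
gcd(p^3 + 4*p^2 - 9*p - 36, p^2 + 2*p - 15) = p - 3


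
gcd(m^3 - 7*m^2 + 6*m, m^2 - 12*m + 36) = m - 6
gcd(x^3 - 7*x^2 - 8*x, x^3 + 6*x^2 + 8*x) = x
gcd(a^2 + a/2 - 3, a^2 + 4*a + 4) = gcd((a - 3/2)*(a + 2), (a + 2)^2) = a + 2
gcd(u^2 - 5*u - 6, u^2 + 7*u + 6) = u + 1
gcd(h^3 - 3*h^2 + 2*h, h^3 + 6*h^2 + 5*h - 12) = h - 1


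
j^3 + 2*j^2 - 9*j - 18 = (j - 3)*(j + 2)*(j + 3)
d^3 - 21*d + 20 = (d - 4)*(d - 1)*(d + 5)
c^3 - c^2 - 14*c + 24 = (c - 3)*(c - 2)*(c + 4)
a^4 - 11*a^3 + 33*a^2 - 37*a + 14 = (a - 7)*(a - 2)*(a - 1)^2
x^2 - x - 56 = (x - 8)*(x + 7)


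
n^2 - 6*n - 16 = (n - 8)*(n + 2)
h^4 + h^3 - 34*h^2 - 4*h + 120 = (h - 5)*(h - 2)*(h + 2)*(h + 6)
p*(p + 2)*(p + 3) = p^3 + 5*p^2 + 6*p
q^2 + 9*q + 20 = (q + 4)*(q + 5)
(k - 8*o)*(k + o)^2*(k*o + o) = k^4*o - 6*k^3*o^2 + k^3*o - 15*k^2*o^3 - 6*k^2*o^2 - 8*k*o^4 - 15*k*o^3 - 8*o^4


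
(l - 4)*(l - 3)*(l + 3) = l^3 - 4*l^2 - 9*l + 36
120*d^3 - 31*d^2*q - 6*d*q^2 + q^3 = (-8*d + q)*(-3*d + q)*(5*d + q)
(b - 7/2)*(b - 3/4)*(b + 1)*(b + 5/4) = b^4 - 2*b^3 - 91*b^2/16 + 19*b/32 + 105/32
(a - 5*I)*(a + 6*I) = a^2 + I*a + 30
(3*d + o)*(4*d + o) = 12*d^2 + 7*d*o + o^2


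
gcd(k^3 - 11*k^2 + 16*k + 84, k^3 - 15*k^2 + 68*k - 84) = k^2 - 13*k + 42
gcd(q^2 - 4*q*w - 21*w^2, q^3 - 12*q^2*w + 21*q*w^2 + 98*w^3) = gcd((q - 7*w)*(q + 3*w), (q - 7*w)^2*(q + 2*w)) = q - 7*w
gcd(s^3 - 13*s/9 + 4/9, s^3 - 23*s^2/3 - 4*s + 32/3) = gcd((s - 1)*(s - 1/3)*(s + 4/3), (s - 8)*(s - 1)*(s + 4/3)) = s^2 + s/3 - 4/3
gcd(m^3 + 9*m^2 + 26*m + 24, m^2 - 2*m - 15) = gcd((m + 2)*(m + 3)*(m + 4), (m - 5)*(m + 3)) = m + 3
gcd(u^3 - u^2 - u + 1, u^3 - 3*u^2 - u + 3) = u^2 - 1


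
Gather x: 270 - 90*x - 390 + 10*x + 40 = -80*x - 80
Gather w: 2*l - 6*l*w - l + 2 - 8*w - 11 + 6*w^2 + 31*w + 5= l + 6*w^2 + w*(23 - 6*l) - 4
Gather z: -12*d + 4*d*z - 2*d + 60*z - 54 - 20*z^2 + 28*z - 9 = -14*d - 20*z^2 + z*(4*d + 88) - 63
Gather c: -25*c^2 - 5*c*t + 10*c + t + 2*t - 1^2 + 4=-25*c^2 + c*(10 - 5*t) + 3*t + 3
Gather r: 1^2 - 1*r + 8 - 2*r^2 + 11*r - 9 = -2*r^2 + 10*r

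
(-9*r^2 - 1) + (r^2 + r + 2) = -8*r^2 + r + 1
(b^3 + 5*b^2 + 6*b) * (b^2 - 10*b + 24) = b^5 - 5*b^4 - 20*b^3 + 60*b^2 + 144*b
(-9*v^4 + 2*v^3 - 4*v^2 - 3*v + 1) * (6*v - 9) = -54*v^5 + 93*v^4 - 42*v^3 + 18*v^2 + 33*v - 9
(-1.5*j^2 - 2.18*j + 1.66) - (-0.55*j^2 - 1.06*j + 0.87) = -0.95*j^2 - 1.12*j + 0.79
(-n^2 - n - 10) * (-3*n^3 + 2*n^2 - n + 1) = 3*n^5 + n^4 + 29*n^3 - 20*n^2 + 9*n - 10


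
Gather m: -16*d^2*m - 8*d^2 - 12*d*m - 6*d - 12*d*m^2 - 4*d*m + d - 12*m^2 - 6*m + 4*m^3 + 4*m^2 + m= -8*d^2 - 5*d + 4*m^3 + m^2*(-12*d - 8) + m*(-16*d^2 - 16*d - 5)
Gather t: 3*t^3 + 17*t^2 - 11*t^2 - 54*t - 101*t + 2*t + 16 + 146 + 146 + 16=3*t^3 + 6*t^2 - 153*t + 324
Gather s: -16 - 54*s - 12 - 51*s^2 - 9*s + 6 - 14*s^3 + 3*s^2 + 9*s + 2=-14*s^3 - 48*s^2 - 54*s - 20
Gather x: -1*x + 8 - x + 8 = 16 - 2*x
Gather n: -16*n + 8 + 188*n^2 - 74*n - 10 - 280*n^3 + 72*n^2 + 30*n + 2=-280*n^3 + 260*n^2 - 60*n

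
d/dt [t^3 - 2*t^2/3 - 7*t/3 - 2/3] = 3*t^2 - 4*t/3 - 7/3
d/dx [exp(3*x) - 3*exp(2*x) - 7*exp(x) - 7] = (3*exp(2*x) - 6*exp(x) - 7)*exp(x)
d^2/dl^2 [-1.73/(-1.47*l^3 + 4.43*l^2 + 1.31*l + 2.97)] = ((15.3278 - 15.2586*l)*(-1.47*l^3 + 4.43*l^2 + 1.31*l + 2.97) - 1.73*(-8.82*l^2 + 17.72*l + 2.62)*(-4.41*l^2 + 8.86*l + 1.31))/(-1.47*l^3 + 4.43*l^2 + 1.31*l + 2.97)^3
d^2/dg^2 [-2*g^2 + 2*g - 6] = -4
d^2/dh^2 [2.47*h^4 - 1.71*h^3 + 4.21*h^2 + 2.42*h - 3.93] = 29.64*h^2 - 10.26*h + 8.42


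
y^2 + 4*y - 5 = (y - 1)*(y + 5)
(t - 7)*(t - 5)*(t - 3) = t^3 - 15*t^2 + 71*t - 105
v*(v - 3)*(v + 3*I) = v^3 - 3*v^2 + 3*I*v^2 - 9*I*v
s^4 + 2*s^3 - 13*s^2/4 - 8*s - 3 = (s - 2)*(s + 1/2)*(s + 3/2)*(s + 2)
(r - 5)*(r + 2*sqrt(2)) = r^2 - 5*r + 2*sqrt(2)*r - 10*sqrt(2)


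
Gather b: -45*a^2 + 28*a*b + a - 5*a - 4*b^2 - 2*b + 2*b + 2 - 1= -45*a^2 + 28*a*b - 4*a - 4*b^2 + 1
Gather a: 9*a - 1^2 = 9*a - 1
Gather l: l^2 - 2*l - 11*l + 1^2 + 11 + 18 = l^2 - 13*l + 30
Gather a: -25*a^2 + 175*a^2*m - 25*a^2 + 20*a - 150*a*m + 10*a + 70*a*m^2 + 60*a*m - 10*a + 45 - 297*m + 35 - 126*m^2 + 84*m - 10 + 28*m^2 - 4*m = a^2*(175*m - 50) + a*(70*m^2 - 90*m + 20) - 98*m^2 - 217*m + 70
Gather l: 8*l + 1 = 8*l + 1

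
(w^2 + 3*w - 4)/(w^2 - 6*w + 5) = (w + 4)/(w - 5)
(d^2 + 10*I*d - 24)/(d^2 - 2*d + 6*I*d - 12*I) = (d + 4*I)/(d - 2)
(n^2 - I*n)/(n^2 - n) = (n - I)/(n - 1)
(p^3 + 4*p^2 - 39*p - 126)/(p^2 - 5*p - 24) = (p^2 + p - 42)/(p - 8)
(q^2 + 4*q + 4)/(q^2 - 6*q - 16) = (q + 2)/(q - 8)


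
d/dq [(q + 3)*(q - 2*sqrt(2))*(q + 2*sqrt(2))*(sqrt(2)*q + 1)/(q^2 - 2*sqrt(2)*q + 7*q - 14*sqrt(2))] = (2*sqrt(2)*q^5 - 11*q^4 + 24*sqrt(2)*q^4 - 122*q^3 + 38*sqrt(2)*q^3 - 191*q^2 - 80*sqrt(2)*q^2 - 84*sqrt(2)*q + 496*q + 64*sqrt(2) + 840)/(q^4 - 4*sqrt(2)*q^3 + 14*q^3 - 56*sqrt(2)*q^2 + 57*q^2 - 196*sqrt(2)*q + 112*q + 392)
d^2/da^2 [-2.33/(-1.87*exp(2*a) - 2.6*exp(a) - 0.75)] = (2.33*(3.74*exp(a) + 2.6)*(7.48*exp(a) + 5.2)*exp(a) - (17.4284*exp(a) + 6.058)*(1.87*exp(2*a) + 2.6*exp(a) + 0.75))*exp(a)/(1.87*exp(2*a) + 2.6*exp(a) + 0.75)^3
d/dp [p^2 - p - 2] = 2*p - 1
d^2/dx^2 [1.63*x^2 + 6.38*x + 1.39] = 3.26000000000000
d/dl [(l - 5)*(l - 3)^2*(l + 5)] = 4*l^3 - 18*l^2 - 32*l + 150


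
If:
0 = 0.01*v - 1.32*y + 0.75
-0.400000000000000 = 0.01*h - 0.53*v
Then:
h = 6996.0*y - 4015.0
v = 132.0*y - 75.0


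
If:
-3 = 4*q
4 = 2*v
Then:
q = -3/4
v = 2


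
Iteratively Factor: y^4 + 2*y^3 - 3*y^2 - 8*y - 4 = (y + 1)*(y^3 + y^2 - 4*y - 4) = (y + 1)^2*(y^2 - 4) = (y - 2)*(y + 1)^2*(y + 2)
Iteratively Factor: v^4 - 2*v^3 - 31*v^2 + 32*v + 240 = (v + 4)*(v^3 - 6*v^2 - 7*v + 60) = (v - 5)*(v + 4)*(v^2 - v - 12) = (v - 5)*(v + 3)*(v + 4)*(v - 4)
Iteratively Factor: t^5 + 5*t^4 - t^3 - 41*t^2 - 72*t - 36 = (t - 3)*(t^4 + 8*t^3 + 23*t^2 + 28*t + 12) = (t - 3)*(t + 2)*(t^3 + 6*t^2 + 11*t + 6) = (t - 3)*(t + 1)*(t + 2)*(t^2 + 5*t + 6) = (t - 3)*(t + 1)*(t + 2)^2*(t + 3)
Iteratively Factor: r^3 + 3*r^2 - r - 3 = (r + 3)*(r^2 - 1) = (r - 1)*(r + 3)*(r + 1)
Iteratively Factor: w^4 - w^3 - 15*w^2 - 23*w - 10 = (w + 1)*(w^3 - 2*w^2 - 13*w - 10) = (w + 1)*(w + 2)*(w^2 - 4*w - 5) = (w - 5)*(w + 1)*(w + 2)*(w + 1)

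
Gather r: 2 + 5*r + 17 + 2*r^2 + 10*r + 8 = 2*r^2 + 15*r + 27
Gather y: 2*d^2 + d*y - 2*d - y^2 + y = 2*d^2 - 2*d - y^2 + y*(d + 1)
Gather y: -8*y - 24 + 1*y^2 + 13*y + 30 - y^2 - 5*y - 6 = 0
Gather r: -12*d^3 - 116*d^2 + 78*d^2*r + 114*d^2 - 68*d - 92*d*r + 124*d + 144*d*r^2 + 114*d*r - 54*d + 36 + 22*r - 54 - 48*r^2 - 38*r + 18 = -12*d^3 - 2*d^2 + 2*d + r^2*(144*d - 48) + r*(78*d^2 + 22*d - 16)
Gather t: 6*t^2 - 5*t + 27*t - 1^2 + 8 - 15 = 6*t^2 + 22*t - 8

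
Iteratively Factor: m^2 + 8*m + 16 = (m + 4)*(m + 4)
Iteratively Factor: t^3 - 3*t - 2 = (t - 2)*(t^2 + 2*t + 1) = (t - 2)*(t + 1)*(t + 1)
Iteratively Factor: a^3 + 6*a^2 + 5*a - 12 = (a - 1)*(a^2 + 7*a + 12) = (a - 1)*(a + 3)*(a + 4)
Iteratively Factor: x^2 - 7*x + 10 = (x - 5)*(x - 2)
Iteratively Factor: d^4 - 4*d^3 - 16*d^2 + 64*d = (d - 4)*(d^3 - 16*d) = (d - 4)*(d + 4)*(d^2 - 4*d) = d*(d - 4)*(d + 4)*(d - 4)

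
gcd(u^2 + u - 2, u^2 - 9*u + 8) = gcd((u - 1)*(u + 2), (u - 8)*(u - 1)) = u - 1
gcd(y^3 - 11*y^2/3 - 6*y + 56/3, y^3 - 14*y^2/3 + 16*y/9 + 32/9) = y - 4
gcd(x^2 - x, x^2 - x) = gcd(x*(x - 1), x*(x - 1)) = x^2 - x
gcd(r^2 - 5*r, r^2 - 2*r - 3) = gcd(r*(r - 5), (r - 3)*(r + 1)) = 1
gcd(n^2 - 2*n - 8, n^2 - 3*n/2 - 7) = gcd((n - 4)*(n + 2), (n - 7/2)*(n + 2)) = n + 2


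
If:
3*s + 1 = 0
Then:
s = -1/3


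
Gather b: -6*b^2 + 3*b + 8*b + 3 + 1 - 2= -6*b^2 + 11*b + 2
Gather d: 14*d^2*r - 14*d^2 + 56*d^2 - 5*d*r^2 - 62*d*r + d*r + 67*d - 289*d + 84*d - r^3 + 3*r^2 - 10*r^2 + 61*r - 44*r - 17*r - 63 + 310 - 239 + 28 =d^2*(14*r + 42) + d*(-5*r^2 - 61*r - 138) - r^3 - 7*r^2 + 36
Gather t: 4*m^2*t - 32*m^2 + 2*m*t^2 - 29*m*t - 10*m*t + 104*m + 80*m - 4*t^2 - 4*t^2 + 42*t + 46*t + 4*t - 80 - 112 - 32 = -32*m^2 + 184*m + t^2*(2*m - 8) + t*(4*m^2 - 39*m + 92) - 224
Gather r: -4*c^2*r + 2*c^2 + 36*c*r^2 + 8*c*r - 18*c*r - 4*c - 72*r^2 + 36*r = 2*c^2 - 4*c + r^2*(36*c - 72) + r*(-4*c^2 - 10*c + 36)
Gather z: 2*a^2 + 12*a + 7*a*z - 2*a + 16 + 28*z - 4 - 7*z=2*a^2 + 10*a + z*(7*a + 21) + 12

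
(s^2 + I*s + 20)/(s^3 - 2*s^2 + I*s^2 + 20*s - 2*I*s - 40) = 1/(s - 2)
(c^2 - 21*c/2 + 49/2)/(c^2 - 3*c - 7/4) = 2*(c - 7)/(2*c + 1)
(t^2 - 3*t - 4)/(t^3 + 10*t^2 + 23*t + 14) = (t - 4)/(t^2 + 9*t + 14)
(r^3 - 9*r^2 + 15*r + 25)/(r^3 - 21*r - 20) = (r - 5)/(r + 4)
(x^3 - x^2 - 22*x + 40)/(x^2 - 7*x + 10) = (x^2 + x - 20)/(x - 5)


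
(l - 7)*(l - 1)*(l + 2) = l^3 - 6*l^2 - 9*l + 14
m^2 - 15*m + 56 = (m - 8)*(m - 7)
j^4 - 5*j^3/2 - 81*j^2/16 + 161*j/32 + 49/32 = (j - 7/2)*(j - 1)*(j + 1/4)*(j + 7/4)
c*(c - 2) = c^2 - 2*c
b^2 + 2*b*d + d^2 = (b + d)^2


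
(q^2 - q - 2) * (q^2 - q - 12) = q^4 - 2*q^3 - 13*q^2 + 14*q + 24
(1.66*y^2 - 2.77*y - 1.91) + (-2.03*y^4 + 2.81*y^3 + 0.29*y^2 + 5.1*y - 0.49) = -2.03*y^4 + 2.81*y^3 + 1.95*y^2 + 2.33*y - 2.4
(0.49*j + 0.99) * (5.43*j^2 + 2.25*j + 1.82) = 2.6607*j^3 + 6.4782*j^2 + 3.1193*j + 1.8018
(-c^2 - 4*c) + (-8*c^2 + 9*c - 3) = -9*c^2 + 5*c - 3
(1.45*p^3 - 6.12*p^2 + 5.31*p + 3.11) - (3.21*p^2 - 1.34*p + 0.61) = 1.45*p^3 - 9.33*p^2 + 6.65*p + 2.5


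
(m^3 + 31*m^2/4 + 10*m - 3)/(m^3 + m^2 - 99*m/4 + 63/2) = (4*m^2 + 7*m - 2)/(4*m^2 - 20*m + 21)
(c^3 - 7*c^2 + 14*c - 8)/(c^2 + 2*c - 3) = (c^2 - 6*c + 8)/(c + 3)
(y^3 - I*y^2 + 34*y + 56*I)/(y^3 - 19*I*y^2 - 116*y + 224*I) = (y^2 + 6*I*y - 8)/(y^2 - 12*I*y - 32)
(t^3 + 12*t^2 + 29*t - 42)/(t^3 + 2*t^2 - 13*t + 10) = (t^2 + 13*t + 42)/(t^2 + 3*t - 10)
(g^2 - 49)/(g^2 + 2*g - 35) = (g - 7)/(g - 5)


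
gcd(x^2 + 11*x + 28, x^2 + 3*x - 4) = x + 4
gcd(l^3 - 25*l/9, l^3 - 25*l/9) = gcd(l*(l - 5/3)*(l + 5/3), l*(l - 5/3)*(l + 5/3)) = l^3 - 25*l/9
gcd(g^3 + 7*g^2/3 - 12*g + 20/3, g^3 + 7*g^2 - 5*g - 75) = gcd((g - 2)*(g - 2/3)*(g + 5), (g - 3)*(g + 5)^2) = g + 5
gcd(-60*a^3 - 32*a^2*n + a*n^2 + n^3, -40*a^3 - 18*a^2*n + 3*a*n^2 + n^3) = 10*a^2 + 7*a*n + n^2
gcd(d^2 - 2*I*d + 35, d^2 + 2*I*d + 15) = d + 5*I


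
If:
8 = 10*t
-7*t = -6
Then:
No Solution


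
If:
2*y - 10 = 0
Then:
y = 5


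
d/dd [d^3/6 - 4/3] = d^2/2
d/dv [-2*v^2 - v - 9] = -4*v - 1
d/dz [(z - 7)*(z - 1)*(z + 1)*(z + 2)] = 4*z^3 - 15*z^2 - 30*z + 5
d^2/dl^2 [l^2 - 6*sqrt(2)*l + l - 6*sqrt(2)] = 2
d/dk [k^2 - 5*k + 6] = 2*k - 5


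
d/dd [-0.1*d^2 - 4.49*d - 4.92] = -0.2*d - 4.49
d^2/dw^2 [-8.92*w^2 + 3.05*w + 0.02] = -17.8400000000000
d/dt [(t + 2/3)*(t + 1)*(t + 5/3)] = 3*t^2 + 20*t/3 + 31/9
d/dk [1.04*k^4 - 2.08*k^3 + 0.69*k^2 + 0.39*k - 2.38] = 4.16*k^3 - 6.24*k^2 + 1.38*k + 0.39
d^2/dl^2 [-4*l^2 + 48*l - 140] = -8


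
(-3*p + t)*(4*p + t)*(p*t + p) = -12*p^3*t - 12*p^3 + p^2*t^2 + p^2*t + p*t^3 + p*t^2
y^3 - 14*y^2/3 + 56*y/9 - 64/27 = (y - 8/3)*(y - 4/3)*(y - 2/3)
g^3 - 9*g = g*(g - 3)*(g + 3)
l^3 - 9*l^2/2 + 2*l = l*(l - 4)*(l - 1/2)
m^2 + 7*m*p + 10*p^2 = (m + 2*p)*(m + 5*p)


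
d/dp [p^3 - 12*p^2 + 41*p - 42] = 3*p^2 - 24*p + 41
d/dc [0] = 0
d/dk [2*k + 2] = 2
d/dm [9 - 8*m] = -8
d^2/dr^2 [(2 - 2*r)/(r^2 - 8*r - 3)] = 4*(4*(r - 4)^2*(r - 1) + 3*(r - 3)*(-r^2 + 8*r + 3))/(-r^2 + 8*r + 3)^3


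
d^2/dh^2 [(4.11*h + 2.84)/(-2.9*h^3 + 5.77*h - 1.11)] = (-(4.11*h + 2.84)*(8.7*h^2 - 5.77)*(17.4*h^2 - 11.54) + (71.514*h^2 + 17.4*h*(4.11*h + 2.84) - 47.4294)*(2.9*h^3 - 5.77*h + 1.11))/(2.9*h^3 - 5.77*h + 1.11)^3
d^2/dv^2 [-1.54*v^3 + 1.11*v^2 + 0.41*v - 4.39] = 2.22 - 9.24*v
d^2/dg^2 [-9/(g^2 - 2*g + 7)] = 18*(g^2 - 2*g - 4*(g - 1)^2 + 7)/(g^2 - 2*g + 7)^3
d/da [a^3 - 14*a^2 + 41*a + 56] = 3*a^2 - 28*a + 41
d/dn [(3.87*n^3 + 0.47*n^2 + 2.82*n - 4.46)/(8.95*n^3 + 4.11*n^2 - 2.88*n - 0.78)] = (-1.4210854715202e-14*n^5 + 11.6992*n^4 - 72.7692*n^3 + 97.7514*n^2 + 35.928*n - 15.0444)/(80.1025*n^6 + 73.569*n^5 - 34.6599*n^4 - 37.6356*n^3 + 1.8828*n^2 + 4.4928*n + 0.6084)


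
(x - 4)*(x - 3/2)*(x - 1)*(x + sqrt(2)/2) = x^4 - 13*x^3/2 + sqrt(2)*x^3/2 - 13*sqrt(2)*x^2/4 + 23*x^2/2 - 6*x + 23*sqrt(2)*x/4 - 3*sqrt(2)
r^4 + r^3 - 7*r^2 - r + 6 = (r - 2)*(r - 1)*(r + 1)*(r + 3)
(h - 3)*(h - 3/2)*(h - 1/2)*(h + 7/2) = h^4 - 3*h^3/2 - 43*h^2/4 + 171*h/8 - 63/8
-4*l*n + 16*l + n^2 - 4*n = (-4*l + n)*(n - 4)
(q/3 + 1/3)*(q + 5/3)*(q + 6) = q^3/3 + 26*q^2/9 + 53*q/9 + 10/3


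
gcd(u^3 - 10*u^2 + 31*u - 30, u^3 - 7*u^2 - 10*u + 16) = 1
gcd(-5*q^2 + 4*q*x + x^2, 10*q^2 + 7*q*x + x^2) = 5*q + x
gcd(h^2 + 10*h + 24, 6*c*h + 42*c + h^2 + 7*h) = 1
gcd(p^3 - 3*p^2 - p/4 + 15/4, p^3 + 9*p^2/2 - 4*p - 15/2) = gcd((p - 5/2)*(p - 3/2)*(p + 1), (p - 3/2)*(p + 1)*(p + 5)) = p^2 - p/2 - 3/2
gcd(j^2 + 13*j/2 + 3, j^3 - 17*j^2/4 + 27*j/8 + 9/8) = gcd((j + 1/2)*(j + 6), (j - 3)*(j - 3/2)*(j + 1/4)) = 1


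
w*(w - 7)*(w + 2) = w^3 - 5*w^2 - 14*w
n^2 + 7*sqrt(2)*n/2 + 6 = (n + 3*sqrt(2)/2)*(n + 2*sqrt(2))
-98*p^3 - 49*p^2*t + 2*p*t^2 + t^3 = (-7*p + t)*(2*p + t)*(7*p + t)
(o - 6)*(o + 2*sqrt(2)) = o^2 - 6*o + 2*sqrt(2)*o - 12*sqrt(2)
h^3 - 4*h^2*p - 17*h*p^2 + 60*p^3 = (h - 5*p)*(h - 3*p)*(h + 4*p)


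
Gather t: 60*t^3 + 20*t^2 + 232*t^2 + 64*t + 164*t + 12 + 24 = 60*t^3 + 252*t^2 + 228*t + 36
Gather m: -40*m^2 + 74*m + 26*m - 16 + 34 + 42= -40*m^2 + 100*m + 60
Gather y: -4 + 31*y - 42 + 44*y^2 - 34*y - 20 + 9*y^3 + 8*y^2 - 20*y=9*y^3 + 52*y^2 - 23*y - 66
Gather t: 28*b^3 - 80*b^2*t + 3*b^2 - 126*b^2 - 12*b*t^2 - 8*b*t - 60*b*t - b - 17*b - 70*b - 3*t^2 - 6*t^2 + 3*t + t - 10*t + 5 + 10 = 28*b^3 - 123*b^2 - 88*b + t^2*(-12*b - 9) + t*(-80*b^2 - 68*b - 6) + 15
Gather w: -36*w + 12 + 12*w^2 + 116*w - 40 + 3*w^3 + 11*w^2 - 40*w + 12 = 3*w^3 + 23*w^2 + 40*w - 16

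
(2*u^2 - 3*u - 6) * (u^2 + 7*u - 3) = 2*u^4 + 11*u^3 - 33*u^2 - 33*u + 18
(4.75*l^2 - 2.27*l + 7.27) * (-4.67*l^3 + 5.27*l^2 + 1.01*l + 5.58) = -22.1825*l^5 + 35.6334*l^4 - 41.1163*l^3 + 62.5252*l^2 - 5.3239*l + 40.5666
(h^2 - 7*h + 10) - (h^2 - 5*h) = 10 - 2*h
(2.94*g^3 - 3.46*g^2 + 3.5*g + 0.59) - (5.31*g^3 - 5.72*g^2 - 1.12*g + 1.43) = -2.37*g^3 + 2.26*g^2 + 4.62*g - 0.84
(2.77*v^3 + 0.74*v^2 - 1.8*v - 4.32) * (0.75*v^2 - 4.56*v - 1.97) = 2.0775*v^5 - 12.0762*v^4 - 10.1813*v^3 + 3.5102*v^2 + 23.2452*v + 8.5104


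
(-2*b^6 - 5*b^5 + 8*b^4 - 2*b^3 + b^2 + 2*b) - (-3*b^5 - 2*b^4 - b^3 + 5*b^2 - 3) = -2*b^6 - 2*b^5 + 10*b^4 - b^3 - 4*b^2 + 2*b + 3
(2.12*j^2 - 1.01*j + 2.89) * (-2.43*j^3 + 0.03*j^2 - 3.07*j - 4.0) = -5.1516*j^5 + 2.5179*j^4 - 13.5614*j^3 - 5.2926*j^2 - 4.8323*j - 11.56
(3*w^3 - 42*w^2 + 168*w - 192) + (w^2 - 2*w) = 3*w^3 - 41*w^2 + 166*w - 192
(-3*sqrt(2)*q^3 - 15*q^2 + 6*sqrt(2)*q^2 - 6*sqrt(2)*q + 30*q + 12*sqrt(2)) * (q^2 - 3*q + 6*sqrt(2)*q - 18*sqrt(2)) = -3*sqrt(2)*q^5 - 51*q^4 + 15*sqrt(2)*q^4 - 114*sqrt(2)*q^3 + 255*q^3 - 378*q^2 + 480*sqrt(2)*q^2 - 576*sqrt(2)*q + 360*q - 432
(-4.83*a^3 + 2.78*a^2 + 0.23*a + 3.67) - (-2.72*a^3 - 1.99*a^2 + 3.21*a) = -2.11*a^3 + 4.77*a^2 - 2.98*a + 3.67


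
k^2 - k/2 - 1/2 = (k - 1)*(k + 1/2)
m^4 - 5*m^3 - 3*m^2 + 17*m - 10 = (m - 5)*(m - 1)^2*(m + 2)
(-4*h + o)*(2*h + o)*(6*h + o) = -48*h^3 - 20*h^2*o + 4*h*o^2 + o^3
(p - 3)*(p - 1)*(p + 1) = p^3 - 3*p^2 - p + 3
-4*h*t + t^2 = t*(-4*h + t)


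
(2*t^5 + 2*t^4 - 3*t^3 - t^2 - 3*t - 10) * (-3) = -6*t^5 - 6*t^4 + 9*t^3 + 3*t^2 + 9*t + 30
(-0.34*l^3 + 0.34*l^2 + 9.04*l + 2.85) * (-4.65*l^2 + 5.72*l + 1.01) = 1.581*l^5 - 3.5258*l^4 - 40.4346*l^3 + 38.7997*l^2 + 25.4324*l + 2.8785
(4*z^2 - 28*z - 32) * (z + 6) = 4*z^3 - 4*z^2 - 200*z - 192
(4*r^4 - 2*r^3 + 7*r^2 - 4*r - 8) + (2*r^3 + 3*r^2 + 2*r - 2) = 4*r^4 + 10*r^2 - 2*r - 10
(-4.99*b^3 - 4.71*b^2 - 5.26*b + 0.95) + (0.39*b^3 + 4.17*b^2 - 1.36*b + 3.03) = -4.6*b^3 - 0.54*b^2 - 6.62*b + 3.98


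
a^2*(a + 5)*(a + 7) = a^4 + 12*a^3 + 35*a^2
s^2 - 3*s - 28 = (s - 7)*(s + 4)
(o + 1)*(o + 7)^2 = o^3 + 15*o^2 + 63*o + 49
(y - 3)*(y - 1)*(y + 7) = y^3 + 3*y^2 - 25*y + 21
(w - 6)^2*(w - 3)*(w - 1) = w^4 - 16*w^3 + 87*w^2 - 180*w + 108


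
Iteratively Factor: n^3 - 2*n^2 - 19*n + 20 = (n - 5)*(n^2 + 3*n - 4) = (n - 5)*(n + 4)*(n - 1)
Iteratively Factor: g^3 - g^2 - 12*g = (g)*(g^2 - g - 12) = g*(g - 4)*(g + 3)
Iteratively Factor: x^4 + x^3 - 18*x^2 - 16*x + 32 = (x - 1)*(x^3 + 2*x^2 - 16*x - 32) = (x - 1)*(x + 4)*(x^2 - 2*x - 8) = (x - 4)*(x - 1)*(x + 4)*(x + 2)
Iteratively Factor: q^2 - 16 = (q + 4)*(q - 4)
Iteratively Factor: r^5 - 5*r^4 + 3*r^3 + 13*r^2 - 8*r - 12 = (r - 2)*(r^4 - 3*r^3 - 3*r^2 + 7*r + 6) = (r - 2)^2*(r^3 - r^2 - 5*r - 3) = (r - 2)^2*(r + 1)*(r^2 - 2*r - 3) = (r - 2)^2*(r + 1)^2*(r - 3)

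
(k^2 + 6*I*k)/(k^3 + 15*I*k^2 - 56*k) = (k + 6*I)/(k^2 + 15*I*k - 56)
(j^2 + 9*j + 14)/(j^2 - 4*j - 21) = (j^2 + 9*j + 14)/(j^2 - 4*j - 21)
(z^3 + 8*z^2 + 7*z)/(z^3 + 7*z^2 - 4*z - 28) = z*(z + 1)/(z^2 - 4)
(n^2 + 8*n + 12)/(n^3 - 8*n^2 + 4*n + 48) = (n + 6)/(n^2 - 10*n + 24)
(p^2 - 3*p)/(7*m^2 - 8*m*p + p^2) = p*(p - 3)/(7*m^2 - 8*m*p + p^2)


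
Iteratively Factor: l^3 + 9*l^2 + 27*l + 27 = (l + 3)*(l^2 + 6*l + 9) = (l + 3)^2*(l + 3)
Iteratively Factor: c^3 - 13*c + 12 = (c + 4)*(c^2 - 4*c + 3) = (c - 3)*(c + 4)*(c - 1)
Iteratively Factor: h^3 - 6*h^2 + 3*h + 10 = (h - 2)*(h^2 - 4*h - 5) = (h - 2)*(h + 1)*(h - 5)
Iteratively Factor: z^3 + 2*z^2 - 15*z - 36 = (z + 3)*(z^2 - z - 12) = (z + 3)^2*(z - 4)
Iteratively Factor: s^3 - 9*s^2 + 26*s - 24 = (s - 3)*(s^2 - 6*s + 8) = (s - 4)*(s - 3)*(s - 2)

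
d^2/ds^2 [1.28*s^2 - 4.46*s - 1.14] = 2.56000000000000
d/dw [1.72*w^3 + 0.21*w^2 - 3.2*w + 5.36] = 5.16*w^2 + 0.42*w - 3.2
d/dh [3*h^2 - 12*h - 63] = 6*h - 12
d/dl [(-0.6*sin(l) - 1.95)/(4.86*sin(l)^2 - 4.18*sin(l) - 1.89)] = (2.916*sin(l)^2 + 18.954*sin(l) - 7.017)*cos(l)/(23.6196*sin(l)^4 - 40.6296*sin(l)^3 - 0.898400000000002*sin(l)^2 + 15.8004*sin(l) + 3.5721)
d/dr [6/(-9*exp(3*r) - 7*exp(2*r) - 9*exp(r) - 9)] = (162*exp(2*r) + 84*exp(r) + 54)*exp(r)/(9*exp(3*r) + 7*exp(2*r) + 9*exp(r) + 9)^2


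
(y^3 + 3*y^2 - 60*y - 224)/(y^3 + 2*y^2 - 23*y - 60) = (y^2 - y - 56)/(y^2 - 2*y - 15)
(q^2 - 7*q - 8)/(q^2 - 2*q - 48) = (q + 1)/(q + 6)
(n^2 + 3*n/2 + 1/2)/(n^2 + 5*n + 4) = (n + 1/2)/(n + 4)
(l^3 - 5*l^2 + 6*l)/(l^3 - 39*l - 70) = l*(-l^2 + 5*l - 6)/(-l^3 + 39*l + 70)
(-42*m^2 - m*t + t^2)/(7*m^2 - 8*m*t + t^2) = (6*m + t)/(-m + t)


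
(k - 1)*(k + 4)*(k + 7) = k^3 + 10*k^2 + 17*k - 28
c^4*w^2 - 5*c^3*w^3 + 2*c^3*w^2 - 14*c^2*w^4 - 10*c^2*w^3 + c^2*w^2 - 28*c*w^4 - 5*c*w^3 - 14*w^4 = (c - 7*w)*(c + 2*w)*(c*w + w)^2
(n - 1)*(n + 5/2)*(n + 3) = n^3 + 9*n^2/2 + 2*n - 15/2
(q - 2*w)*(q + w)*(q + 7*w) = q^3 + 6*q^2*w - 9*q*w^2 - 14*w^3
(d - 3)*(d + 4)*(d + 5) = d^3 + 6*d^2 - 7*d - 60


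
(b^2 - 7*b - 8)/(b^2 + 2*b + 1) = (b - 8)/(b + 1)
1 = 1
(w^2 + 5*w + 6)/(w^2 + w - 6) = (w + 2)/(w - 2)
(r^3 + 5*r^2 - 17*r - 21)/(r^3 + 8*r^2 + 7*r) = (r - 3)/r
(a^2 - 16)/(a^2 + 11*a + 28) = (a - 4)/(a + 7)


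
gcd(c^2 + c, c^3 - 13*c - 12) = c + 1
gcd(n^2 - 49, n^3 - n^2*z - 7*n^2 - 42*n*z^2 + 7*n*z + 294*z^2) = n - 7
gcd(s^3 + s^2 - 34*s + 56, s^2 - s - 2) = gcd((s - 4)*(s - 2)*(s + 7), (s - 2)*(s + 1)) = s - 2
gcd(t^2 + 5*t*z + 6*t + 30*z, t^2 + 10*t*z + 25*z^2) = t + 5*z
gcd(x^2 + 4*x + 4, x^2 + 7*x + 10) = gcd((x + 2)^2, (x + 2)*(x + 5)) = x + 2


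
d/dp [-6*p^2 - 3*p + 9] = -12*p - 3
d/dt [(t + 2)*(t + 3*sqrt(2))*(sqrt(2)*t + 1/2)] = 3*sqrt(2)*t^2 + 4*sqrt(2)*t + 13*t + 3*sqrt(2)/2 + 13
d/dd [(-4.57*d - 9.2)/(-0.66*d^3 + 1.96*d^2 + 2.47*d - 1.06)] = (-6.0324*d^3 - 9.2588*d^2 + 36.064*d + 27.5682)/(0.4356*d^6 - 2.5872*d^5 + 0.581199999999999*d^4 + 11.0816*d^3 + 1.9457*d^2 - 5.2364*d + 1.1236)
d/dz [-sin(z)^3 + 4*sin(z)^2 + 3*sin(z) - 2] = (-3*sin(z)^2 + 8*sin(z) + 3)*cos(z)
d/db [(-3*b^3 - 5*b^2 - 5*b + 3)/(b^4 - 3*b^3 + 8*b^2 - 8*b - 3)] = (3*b^6 + 10*b^5 - 24*b^4 + 6*b^3 + 134*b^2 - 18*b + 39)/(b^8 - 6*b^7 + 25*b^6 - 64*b^5 + 106*b^4 - 110*b^3 + 16*b^2 + 48*b + 9)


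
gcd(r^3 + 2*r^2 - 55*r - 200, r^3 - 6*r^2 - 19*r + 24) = r - 8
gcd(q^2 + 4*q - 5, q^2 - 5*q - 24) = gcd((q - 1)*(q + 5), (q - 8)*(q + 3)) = 1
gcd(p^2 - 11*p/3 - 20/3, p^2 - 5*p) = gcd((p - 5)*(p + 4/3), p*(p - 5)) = p - 5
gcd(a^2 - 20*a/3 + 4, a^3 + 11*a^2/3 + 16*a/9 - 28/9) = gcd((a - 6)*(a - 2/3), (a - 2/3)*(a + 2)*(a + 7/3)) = a - 2/3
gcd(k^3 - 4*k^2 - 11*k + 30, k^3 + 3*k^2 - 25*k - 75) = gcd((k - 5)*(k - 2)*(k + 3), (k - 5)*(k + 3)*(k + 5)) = k^2 - 2*k - 15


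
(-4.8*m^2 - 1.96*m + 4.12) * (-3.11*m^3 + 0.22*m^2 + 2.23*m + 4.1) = 14.928*m^5 + 5.0396*m^4 - 23.9484*m^3 - 23.1444*m^2 + 1.1516*m + 16.892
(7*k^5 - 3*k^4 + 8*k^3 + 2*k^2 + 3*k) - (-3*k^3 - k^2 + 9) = 7*k^5 - 3*k^4 + 11*k^3 + 3*k^2 + 3*k - 9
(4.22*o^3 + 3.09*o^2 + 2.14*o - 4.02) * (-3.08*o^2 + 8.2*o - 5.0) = -12.9976*o^5 + 25.0868*o^4 - 2.3532*o^3 + 14.4796*o^2 - 43.664*o + 20.1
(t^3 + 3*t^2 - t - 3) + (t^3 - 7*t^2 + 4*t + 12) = 2*t^3 - 4*t^2 + 3*t + 9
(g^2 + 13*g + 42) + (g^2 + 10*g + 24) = 2*g^2 + 23*g + 66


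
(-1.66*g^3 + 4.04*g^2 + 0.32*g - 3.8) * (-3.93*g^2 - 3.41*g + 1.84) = 6.5238*g^5 - 10.2166*g^4 - 18.0884*g^3 + 21.2764*g^2 + 13.5468*g - 6.992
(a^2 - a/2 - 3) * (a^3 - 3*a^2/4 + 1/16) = a^5 - 5*a^4/4 - 21*a^3/8 + 37*a^2/16 - a/32 - 3/16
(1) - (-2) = 3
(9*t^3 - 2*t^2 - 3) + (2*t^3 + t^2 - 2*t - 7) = 11*t^3 - t^2 - 2*t - 10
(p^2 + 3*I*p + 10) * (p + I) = p^3 + 4*I*p^2 + 7*p + 10*I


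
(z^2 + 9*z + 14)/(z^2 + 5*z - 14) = (z + 2)/(z - 2)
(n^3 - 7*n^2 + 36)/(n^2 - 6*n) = n - 1 - 6/n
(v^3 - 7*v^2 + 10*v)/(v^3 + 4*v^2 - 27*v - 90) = v*(v - 2)/(v^2 + 9*v + 18)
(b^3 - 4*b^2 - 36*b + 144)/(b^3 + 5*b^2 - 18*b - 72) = (b - 6)/(b + 3)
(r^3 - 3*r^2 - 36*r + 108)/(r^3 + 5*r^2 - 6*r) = (r^2 - 9*r + 18)/(r*(r - 1))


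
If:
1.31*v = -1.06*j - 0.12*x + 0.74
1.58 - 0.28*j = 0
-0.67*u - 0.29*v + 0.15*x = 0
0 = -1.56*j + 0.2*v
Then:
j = 5.64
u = -136.40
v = 44.01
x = -524.17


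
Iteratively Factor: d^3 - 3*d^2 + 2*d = (d - 2)*(d^2 - d) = (d - 2)*(d - 1)*(d)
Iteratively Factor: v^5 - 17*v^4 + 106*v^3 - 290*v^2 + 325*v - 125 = (v - 5)*(v^4 - 12*v^3 + 46*v^2 - 60*v + 25) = (v - 5)*(v - 1)*(v^3 - 11*v^2 + 35*v - 25) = (v - 5)^2*(v - 1)*(v^2 - 6*v + 5) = (v - 5)^2*(v - 1)^2*(v - 5)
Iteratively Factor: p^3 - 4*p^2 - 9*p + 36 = (p + 3)*(p^2 - 7*p + 12) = (p - 3)*(p + 3)*(p - 4)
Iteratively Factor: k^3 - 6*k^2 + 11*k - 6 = (k - 3)*(k^2 - 3*k + 2) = (k - 3)*(k - 2)*(k - 1)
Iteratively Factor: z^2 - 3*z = (z - 3)*(z)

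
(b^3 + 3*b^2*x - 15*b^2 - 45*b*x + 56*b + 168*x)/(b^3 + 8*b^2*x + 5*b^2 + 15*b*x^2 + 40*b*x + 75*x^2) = (b^2 - 15*b + 56)/(b^2 + 5*b*x + 5*b + 25*x)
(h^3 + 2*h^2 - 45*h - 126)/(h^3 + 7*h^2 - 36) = (h - 7)/(h - 2)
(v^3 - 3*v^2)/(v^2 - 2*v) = v*(v - 3)/(v - 2)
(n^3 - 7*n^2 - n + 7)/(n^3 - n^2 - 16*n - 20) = (-n^3 + 7*n^2 + n - 7)/(-n^3 + n^2 + 16*n + 20)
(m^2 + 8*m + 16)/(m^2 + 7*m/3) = 3*(m^2 + 8*m + 16)/(m*(3*m + 7))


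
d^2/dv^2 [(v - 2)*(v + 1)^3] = 6*(v + 1)*(2*v - 1)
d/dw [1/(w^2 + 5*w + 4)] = (-2*w - 5)/(w^2 + 5*w + 4)^2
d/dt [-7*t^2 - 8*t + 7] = -14*t - 8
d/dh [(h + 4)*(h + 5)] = 2*h + 9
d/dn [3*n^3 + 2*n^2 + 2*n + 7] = 9*n^2 + 4*n + 2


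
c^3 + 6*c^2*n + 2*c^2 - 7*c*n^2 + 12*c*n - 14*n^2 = (c + 2)*(c - n)*(c + 7*n)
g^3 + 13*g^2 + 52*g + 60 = (g + 2)*(g + 5)*(g + 6)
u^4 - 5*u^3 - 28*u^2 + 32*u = u*(u - 8)*(u - 1)*(u + 4)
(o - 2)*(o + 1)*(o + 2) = o^3 + o^2 - 4*o - 4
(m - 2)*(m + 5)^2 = m^3 + 8*m^2 + 5*m - 50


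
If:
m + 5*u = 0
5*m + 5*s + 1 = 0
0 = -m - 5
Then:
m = -5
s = 24/5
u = 1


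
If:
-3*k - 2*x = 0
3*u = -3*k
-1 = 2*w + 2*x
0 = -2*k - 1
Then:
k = -1/2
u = 1/2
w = -5/4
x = 3/4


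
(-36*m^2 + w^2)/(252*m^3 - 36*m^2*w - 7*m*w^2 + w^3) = 1/(-7*m + w)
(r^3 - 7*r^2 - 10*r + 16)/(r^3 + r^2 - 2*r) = (r - 8)/r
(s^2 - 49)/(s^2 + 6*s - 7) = (s - 7)/(s - 1)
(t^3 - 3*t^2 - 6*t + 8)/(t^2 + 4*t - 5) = (t^2 - 2*t - 8)/(t + 5)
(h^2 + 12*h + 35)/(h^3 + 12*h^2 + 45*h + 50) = (h + 7)/(h^2 + 7*h + 10)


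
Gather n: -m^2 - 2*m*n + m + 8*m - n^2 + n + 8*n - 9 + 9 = -m^2 + 9*m - n^2 + n*(9 - 2*m)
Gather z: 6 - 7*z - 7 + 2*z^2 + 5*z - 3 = 2*z^2 - 2*z - 4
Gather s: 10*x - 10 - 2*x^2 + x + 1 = -2*x^2 + 11*x - 9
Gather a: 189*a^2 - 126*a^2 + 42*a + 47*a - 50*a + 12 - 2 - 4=63*a^2 + 39*a + 6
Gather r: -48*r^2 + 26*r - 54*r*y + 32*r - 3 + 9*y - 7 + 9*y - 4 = -48*r^2 + r*(58 - 54*y) + 18*y - 14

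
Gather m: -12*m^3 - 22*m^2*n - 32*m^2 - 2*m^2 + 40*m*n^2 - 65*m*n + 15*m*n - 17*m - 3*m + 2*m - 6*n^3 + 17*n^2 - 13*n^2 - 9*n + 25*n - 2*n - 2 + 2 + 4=-12*m^3 + m^2*(-22*n - 34) + m*(40*n^2 - 50*n - 18) - 6*n^3 + 4*n^2 + 14*n + 4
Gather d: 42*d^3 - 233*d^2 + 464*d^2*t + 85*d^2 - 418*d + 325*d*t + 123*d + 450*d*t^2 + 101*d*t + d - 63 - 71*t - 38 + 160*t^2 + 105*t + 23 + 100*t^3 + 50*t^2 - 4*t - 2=42*d^3 + d^2*(464*t - 148) + d*(450*t^2 + 426*t - 294) + 100*t^3 + 210*t^2 + 30*t - 80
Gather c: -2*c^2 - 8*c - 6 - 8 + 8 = -2*c^2 - 8*c - 6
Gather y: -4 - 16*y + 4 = -16*y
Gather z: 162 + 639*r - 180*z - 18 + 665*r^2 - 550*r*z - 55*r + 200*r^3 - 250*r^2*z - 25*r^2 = 200*r^3 + 640*r^2 + 584*r + z*(-250*r^2 - 550*r - 180) + 144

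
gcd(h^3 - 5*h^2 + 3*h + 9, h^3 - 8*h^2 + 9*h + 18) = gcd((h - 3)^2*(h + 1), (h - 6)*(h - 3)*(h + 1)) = h^2 - 2*h - 3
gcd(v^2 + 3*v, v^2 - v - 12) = v + 3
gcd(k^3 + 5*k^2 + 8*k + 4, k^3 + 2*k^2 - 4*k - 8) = k^2 + 4*k + 4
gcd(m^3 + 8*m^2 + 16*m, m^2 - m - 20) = m + 4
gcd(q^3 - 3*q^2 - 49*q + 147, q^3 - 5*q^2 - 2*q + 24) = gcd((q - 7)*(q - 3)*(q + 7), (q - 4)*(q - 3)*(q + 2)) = q - 3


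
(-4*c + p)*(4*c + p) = -16*c^2 + p^2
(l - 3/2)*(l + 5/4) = l^2 - l/4 - 15/8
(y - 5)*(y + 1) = y^2 - 4*y - 5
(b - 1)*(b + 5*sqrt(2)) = b^2 - b + 5*sqrt(2)*b - 5*sqrt(2)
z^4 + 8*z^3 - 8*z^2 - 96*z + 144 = (z - 2)^2*(z + 6)^2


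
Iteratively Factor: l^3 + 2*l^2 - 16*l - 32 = (l - 4)*(l^2 + 6*l + 8) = (l - 4)*(l + 2)*(l + 4)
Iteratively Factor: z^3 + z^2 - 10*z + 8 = (z + 4)*(z^2 - 3*z + 2) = (z - 1)*(z + 4)*(z - 2)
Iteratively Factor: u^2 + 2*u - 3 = (u + 3)*(u - 1)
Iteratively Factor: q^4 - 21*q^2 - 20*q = (q)*(q^3 - 21*q - 20) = q*(q - 5)*(q^2 + 5*q + 4) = q*(q - 5)*(q + 1)*(q + 4)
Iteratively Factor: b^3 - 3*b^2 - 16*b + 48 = (b + 4)*(b^2 - 7*b + 12) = (b - 4)*(b + 4)*(b - 3)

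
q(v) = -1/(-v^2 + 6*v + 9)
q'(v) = -(2*v - 6)/(-v^2 + 6*v + 9)^2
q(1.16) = -0.07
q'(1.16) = 0.02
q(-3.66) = 0.04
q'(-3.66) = 0.02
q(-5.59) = 0.02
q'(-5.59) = 0.01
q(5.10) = -0.07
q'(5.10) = -0.02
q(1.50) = -0.06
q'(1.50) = 0.01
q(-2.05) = 0.13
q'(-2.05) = 0.18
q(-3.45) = 0.04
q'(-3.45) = 0.02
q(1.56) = -0.06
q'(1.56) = 0.01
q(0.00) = -0.11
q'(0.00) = 0.07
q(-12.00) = 0.00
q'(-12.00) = 0.00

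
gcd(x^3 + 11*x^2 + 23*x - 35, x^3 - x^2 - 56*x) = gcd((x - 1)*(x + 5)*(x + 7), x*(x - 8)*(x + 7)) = x + 7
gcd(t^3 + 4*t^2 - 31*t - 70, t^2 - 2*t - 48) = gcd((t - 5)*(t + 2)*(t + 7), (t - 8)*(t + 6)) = 1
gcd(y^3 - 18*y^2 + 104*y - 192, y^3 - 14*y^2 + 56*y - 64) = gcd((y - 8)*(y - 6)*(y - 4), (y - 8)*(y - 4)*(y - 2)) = y^2 - 12*y + 32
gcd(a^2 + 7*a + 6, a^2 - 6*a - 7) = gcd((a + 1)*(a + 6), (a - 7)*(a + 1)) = a + 1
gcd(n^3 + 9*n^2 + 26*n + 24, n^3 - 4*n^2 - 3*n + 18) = n + 2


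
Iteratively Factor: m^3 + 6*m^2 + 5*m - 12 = (m + 3)*(m^2 + 3*m - 4) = (m + 3)*(m + 4)*(m - 1)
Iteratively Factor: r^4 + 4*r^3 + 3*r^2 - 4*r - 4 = (r + 2)*(r^3 + 2*r^2 - r - 2) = (r - 1)*(r + 2)*(r^2 + 3*r + 2) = (r - 1)*(r + 2)^2*(r + 1)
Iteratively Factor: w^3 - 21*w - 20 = (w - 5)*(w^2 + 5*w + 4) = (w - 5)*(w + 4)*(w + 1)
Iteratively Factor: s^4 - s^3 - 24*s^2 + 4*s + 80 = (s - 2)*(s^3 + s^2 - 22*s - 40) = (s - 2)*(s + 2)*(s^2 - s - 20) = (s - 2)*(s + 2)*(s + 4)*(s - 5)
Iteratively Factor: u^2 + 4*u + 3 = (u + 3)*(u + 1)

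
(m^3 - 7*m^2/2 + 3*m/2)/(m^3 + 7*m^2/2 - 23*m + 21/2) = m/(m + 7)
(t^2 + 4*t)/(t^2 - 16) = t/(t - 4)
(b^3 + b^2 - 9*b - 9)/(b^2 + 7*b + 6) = (b^2 - 9)/(b + 6)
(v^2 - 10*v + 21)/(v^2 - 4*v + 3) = (v - 7)/(v - 1)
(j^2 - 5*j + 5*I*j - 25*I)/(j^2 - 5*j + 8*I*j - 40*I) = (j + 5*I)/(j + 8*I)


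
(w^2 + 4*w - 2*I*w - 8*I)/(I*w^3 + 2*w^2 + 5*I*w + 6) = (w^2 + 4*w - 2*I*w - 8*I)/(I*w^3 + 2*w^2 + 5*I*w + 6)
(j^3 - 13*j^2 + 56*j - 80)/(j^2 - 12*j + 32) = (j^2 - 9*j + 20)/(j - 8)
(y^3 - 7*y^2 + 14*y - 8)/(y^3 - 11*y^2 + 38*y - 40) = (y - 1)/(y - 5)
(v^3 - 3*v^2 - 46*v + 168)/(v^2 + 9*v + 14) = (v^2 - 10*v + 24)/(v + 2)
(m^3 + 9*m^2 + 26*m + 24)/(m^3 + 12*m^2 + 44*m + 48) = (m + 3)/(m + 6)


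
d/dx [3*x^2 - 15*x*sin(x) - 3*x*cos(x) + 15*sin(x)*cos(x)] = 3*x*sin(x) - 15*x*cos(x) + 6*x - 15*sin(x) - 3*cos(x) + 15*cos(2*x)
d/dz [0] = 0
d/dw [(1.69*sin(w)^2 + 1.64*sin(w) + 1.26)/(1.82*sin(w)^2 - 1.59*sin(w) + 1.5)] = (-5.6719*sin(w)^2 + 0.4836*sin(w) + 4.4634)*cos(w)/(3.3124*sin(w)^4 - 5.7876*sin(w)^3 + 7.9881*sin(w)^2 - 4.77*sin(w) + 2.25)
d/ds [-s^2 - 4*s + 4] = -2*s - 4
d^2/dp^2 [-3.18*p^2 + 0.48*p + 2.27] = -6.36000000000000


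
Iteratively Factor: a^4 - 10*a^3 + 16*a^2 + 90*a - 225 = (a - 5)*(a^3 - 5*a^2 - 9*a + 45) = (a - 5)^2*(a^2 - 9) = (a - 5)^2*(a + 3)*(a - 3)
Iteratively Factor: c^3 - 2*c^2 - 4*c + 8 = (c + 2)*(c^2 - 4*c + 4) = (c - 2)*(c + 2)*(c - 2)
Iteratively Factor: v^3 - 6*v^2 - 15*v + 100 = (v - 5)*(v^2 - v - 20) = (v - 5)*(v + 4)*(v - 5)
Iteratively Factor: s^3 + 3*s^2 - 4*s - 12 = (s + 2)*(s^2 + s - 6) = (s + 2)*(s + 3)*(s - 2)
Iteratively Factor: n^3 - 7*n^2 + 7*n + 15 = (n - 3)*(n^2 - 4*n - 5) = (n - 5)*(n - 3)*(n + 1)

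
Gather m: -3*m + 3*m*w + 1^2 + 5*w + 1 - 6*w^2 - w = m*(3*w - 3) - 6*w^2 + 4*w + 2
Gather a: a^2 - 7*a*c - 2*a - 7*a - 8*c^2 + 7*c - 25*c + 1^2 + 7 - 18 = a^2 + a*(-7*c - 9) - 8*c^2 - 18*c - 10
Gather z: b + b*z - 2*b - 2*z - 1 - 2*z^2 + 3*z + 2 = -b - 2*z^2 + z*(b + 1) + 1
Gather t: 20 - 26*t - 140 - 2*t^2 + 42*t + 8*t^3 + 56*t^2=8*t^3 + 54*t^2 + 16*t - 120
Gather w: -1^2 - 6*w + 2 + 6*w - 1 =0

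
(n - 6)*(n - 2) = n^2 - 8*n + 12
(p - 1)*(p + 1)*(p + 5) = p^3 + 5*p^2 - p - 5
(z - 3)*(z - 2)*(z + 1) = z^3 - 4*z^2 + z + 6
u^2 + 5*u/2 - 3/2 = (u - 1/2)*(u + 3)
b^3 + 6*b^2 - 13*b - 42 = (b - 3)*(b + 2)*(b + 7)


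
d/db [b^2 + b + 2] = 2*b + 1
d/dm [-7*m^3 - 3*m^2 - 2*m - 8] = -21*m^2 - 6*m - 2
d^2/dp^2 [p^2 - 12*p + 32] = 2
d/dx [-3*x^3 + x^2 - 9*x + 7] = -9*x^2 + 2*x - 9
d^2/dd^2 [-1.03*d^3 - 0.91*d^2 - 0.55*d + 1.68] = -6.18*d - 1.82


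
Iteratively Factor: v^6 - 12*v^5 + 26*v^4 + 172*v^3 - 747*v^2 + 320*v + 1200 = (v + 4)*(v^5 - 16*v^4 + 90*v^3 - 188*v^2 + 5*v + 300) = (v + 1)*(v + 4)*(v^4 - 17*v^3 + 107*v^2 - 295*v + 300) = (v - 3)*(v + 1)*(v + 4)*(v^3 - 14*v^2 + 65*v - 100) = (v - 5)*(v - 3)*(v + 1)*(v + 4)*(v^2 - 9*v + 20) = (v - 5)^2*(v - 3)*(v + 1)*(v + 4)*(v - 4)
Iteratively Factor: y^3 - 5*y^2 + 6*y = (y - 3)*(y^2 - 2*y) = (y - 3)*(y - 2)*(y)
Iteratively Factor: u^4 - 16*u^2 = (u)*(u^3 - 16*u) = u^2*(u^2 - 16) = u^2*(u + 4)*(u - 4)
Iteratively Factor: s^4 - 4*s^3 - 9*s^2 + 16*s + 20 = (s + 1)*(s^3 - 5*s^2 - 4*s + 20) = (s + 1)*(s + 2)*(s^2 - 7*s + 10) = (s - 2)*(s + 1)*(s + 2)*(s - 5)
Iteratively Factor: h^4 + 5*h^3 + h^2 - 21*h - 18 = (h + 1)*(h^3 + 4*h^2 - 3*h - 18) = (h + 1)*(h + 3)*(h^2 + h - 6) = (h + 1)*(h + 3)^2*(h - 2)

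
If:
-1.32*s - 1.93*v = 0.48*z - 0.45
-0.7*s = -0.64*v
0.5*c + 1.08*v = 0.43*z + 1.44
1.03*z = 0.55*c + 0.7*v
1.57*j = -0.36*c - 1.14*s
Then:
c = 6.31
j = -1.22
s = -0.31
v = -0.34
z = 3.14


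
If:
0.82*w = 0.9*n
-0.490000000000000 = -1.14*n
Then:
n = 0.43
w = 0.47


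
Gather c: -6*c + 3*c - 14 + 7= -3*c - 7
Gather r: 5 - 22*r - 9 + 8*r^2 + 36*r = 8*r^2 + 14*r - 4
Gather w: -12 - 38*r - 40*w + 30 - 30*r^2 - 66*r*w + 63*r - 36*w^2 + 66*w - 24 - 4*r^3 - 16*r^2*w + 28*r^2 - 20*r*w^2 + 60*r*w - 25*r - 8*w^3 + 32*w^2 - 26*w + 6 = -4*r^3 - 2*r^2 - 8*w^3 + w^2*(-20*r - 4) + w*(-16*r^2 - 6*r)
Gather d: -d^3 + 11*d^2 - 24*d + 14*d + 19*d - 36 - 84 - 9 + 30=-d^3 + 11*d^2 + 9*d - 99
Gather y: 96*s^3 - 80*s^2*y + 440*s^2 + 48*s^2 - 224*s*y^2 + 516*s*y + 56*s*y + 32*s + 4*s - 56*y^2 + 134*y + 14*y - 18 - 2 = 96*s^3 + 488*s^2 + 36*s + y^2*(-224*s - 56) + y*(-80*s^2 + 572*s + 148) - 20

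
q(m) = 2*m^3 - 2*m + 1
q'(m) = 6*m^2 - 2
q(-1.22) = -0.19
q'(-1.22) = 6.93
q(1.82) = 9.42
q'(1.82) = 17.87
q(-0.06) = 1.12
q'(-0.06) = -1.98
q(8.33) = 1140.36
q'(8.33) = 414.33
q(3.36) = 70.15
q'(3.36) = 65.74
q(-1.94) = -9.72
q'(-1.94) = 20.58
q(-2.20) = -15.90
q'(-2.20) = 27.04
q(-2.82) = -38.21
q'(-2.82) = 45.71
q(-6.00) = -419.00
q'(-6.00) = 214.00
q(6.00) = 421.00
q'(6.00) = 214.00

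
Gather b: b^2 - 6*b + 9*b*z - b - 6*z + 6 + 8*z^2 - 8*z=b^2 + b*(9*z - 7) + 8*z^2 - 14*z + 6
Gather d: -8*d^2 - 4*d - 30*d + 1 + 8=-8*d^2 - 34*d + 9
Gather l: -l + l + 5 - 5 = 0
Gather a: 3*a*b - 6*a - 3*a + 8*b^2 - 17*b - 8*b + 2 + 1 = a*(3*b - 9) + 8*b^2 - 25*b + 3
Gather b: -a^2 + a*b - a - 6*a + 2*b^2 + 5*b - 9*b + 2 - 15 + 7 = -a^2 - 7*a + 2*b^2 + b*(a - 4) - 6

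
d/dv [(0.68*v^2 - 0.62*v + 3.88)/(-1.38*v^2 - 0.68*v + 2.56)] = (-1.318*v^2 + 14.1904*v + 1.0512)/(1.9044*v^4 + 1.8768*v^3 - 6.6032*v^2 - 3.4816*v + 6.5536)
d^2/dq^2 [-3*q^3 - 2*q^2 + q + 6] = -18*q - 4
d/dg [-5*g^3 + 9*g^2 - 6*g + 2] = -15*g^2 + 18*g - 6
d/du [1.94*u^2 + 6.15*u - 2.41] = 3.88*u + 6.15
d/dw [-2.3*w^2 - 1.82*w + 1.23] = -4.6*w - 1.82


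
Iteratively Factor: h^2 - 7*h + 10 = (h - 2)*(h - 5)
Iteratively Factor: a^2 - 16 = (a + 4)*(a - 4)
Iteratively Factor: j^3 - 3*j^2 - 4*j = (j)*(j^2 - 3*j - 4) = j*(j - 4)*(j + 1)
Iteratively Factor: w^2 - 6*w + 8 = (w - 4)*(w - 2)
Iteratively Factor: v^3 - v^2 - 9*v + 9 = (v + 3)*(v^2 - 4*v + 3) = (v - 1)*(v + 3)*(v - 3)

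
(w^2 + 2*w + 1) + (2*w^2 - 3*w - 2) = 3*w^2 - w - 1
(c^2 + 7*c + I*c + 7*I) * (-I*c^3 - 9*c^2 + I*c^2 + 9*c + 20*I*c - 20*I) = -I*c^5 - 8*c^4 - 6*I*c^4 - 48*c^3 + 18*I*c^3 + 36*c^2 + 66*I*c^2 - 120*c - 77*I*c + 140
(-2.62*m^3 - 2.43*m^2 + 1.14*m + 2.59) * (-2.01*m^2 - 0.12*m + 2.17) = 5.2662*m^5 + 5.1987*m^4 - 7.6852*m^3 - 10.6158*m^2 + 2.163*m + 5.6203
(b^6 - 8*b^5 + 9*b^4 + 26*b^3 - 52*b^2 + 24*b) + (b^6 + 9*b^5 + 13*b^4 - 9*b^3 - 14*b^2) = 2*b^6 + b^5 + 22*b^4 + 17*b^3 - 66*b^2 + 24*b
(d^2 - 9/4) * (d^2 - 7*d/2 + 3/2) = d^4 - 7*d^3/2 - 3*d^2/4 + 63*d/8 - 27/8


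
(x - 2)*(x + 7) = x^2 + 5*x - 14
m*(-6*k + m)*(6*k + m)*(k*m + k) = -36*k^3*m^2 - 36*k^3*m + k*m^4 + k*m^3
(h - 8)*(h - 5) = h^2 - 13*h + 40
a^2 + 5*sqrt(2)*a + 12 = (a + 2*sqrt(2))*(a + 3*sqrt(2))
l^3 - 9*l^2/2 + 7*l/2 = l*(l - 7/2)*(l - 1)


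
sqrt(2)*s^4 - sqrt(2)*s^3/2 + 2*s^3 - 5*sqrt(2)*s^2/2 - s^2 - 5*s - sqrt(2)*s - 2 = (s - 2)*(s + 1/2)*(s + sqrt(2))*(sqrt(2)*s + sqrt(2))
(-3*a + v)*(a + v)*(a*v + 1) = -3*a^3*v - 2*a^2*v^2 - 3*a^2 + a*v^3 - 2*a*v + v^2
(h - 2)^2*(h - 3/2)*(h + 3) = h^4 - 5*h^3/2 - 13*h^2/2 + 24*h - 18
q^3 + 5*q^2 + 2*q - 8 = (q - 1)*(q + 2)*(q + 4)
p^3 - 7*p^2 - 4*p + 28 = (p - 7)*(p - 2)*(p + 2)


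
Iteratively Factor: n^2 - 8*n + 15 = (n - 5)*(n - 3)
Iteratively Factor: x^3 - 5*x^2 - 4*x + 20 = (x - 5)*(x^2 - 4) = (x - 5)*(x + 2)*(x - 2)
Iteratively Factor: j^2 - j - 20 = (j - 5)*(j + 4)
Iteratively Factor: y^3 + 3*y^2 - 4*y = (y)*(y^2 + 3*y - 4) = y*(y - 1)*(y + 4)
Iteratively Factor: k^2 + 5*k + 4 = (k + 1)*(k + 4)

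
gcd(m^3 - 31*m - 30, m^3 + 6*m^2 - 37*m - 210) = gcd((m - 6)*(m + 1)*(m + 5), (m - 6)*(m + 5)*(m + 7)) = m^2 - m - 30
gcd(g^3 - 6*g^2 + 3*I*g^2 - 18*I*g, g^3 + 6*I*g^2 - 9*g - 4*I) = 1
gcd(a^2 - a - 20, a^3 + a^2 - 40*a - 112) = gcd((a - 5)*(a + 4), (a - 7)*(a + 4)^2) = a + 4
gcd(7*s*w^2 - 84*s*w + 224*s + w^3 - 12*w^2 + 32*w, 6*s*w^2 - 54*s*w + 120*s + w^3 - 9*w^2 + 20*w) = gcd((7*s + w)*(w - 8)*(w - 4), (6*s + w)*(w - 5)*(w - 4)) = w - 4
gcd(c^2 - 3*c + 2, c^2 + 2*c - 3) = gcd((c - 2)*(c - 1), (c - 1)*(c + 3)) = c - 1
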